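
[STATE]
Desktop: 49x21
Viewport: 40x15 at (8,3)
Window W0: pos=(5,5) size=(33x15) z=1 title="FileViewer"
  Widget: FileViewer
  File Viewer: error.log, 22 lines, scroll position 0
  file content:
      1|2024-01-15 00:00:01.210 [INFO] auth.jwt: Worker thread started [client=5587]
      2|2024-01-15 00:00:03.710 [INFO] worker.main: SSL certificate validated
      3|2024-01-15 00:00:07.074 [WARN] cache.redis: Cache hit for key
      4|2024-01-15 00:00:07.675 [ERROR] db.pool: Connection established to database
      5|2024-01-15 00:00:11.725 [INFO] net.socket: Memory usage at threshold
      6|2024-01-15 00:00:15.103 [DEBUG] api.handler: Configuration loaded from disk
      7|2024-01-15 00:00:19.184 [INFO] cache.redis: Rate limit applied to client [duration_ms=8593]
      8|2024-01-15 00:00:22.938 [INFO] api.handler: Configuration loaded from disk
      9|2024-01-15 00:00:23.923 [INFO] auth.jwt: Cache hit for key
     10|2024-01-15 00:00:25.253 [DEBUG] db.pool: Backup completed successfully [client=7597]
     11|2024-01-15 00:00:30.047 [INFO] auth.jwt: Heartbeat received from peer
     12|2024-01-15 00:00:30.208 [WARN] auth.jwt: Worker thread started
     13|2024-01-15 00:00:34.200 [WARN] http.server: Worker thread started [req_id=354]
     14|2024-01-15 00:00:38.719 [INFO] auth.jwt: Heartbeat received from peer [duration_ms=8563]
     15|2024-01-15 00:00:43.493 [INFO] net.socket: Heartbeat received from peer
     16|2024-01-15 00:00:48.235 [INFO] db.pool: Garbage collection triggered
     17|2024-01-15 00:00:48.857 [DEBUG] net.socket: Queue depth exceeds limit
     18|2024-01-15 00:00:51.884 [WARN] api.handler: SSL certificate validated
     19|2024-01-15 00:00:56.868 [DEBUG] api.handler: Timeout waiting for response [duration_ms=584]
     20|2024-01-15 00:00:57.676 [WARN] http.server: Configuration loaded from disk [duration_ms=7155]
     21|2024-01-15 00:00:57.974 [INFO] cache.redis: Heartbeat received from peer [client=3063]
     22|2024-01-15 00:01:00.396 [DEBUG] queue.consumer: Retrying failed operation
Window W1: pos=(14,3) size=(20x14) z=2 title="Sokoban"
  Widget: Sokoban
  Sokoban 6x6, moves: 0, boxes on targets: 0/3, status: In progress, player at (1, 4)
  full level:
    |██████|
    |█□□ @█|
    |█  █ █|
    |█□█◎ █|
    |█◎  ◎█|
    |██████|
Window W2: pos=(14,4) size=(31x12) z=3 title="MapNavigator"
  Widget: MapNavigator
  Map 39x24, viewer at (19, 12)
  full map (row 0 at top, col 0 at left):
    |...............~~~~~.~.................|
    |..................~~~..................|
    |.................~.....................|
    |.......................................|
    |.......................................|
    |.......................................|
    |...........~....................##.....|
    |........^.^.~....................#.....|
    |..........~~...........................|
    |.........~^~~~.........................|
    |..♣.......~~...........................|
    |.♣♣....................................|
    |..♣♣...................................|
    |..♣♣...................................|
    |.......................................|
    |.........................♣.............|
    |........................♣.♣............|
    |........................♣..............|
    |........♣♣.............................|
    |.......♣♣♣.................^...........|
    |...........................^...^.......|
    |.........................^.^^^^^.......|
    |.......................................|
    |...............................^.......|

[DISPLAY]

      ┏━━━━━━━━━━━━━━━━━━┓              
      ┏━━━━━━━━━━━━━━━━━━━━━━━━━━━━━┓   
━━━━━━┃ MapNavigator                ┃   
ileVie┠─────────────────────────────┨   
──────┃.....~~......................┃   
24-01-┃....~^~~~....................┃   
24-01-┃.....~~......................┃   
24-01-┃.............................┃   
24-01-┃..............@..............┃   
24-01-┃.............................┃   
24-01-┃.............................┃   
24-01-┃....................♣........┃   
24-01-┗━━━━━━━━━━━━━━━━━━━━━━━━━━━━━┛   
24-01-┗━━━━━━━━━━━━━━━━━━┛O]░┃          
24-01-15 00:00:25.253 [DEBUG░┃          


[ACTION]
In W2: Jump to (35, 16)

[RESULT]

      ┏━━━━━━━━━━━━━━━━━━┓              
      ┏━━━━━━━━━━━━━━━━━━━━━━━━━━━━━┓   
━━━━━━┃ MapNavigator                ┃   
ileVie┠─────────────────────────────┨   
──────┃..................           ┃   
24-01-┃..................           ┃   
24-01-┃..................           ┃   
24-01-┃....♣.............           ┃   
24-01-┃...♣.♣........@...           ┃   
24-01-┃...♣..............           ┃   
24-01-┃..................           ┃   
24-01-┃......^...........           ┃   
24-01-┗━━━━━━━━━━━━━━━━━━━━━━━━━━━━━┛   
24-01-┗━━━━━━━━━━━━━━━━━━┛O]░┃          
24-01-15 00:00:25.253 [DEBUG░┃          


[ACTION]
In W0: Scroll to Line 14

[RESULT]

      ┏━━━━━━━━━━━━━━━━━━┓              
      ┏━━━━━━━━━━━━━━━━━━━━━━━━━━━━━┓   
━━━━━━┃ MapNavigator                ┃   
ileVie┠─────────────────────────────┨   
──────┃..................           ┃   
24-01-┃..................           ┃   
24-01-┃..................           ┃   
24-01-┃....♣.............           ┃   
24-01-┃...♣.♣........@...           ┃   
24-01-┃...♣..............           ┃   
24-01-┃..................           ┃   
24-01-┃......^...........           ┃   
24-01-┗━━━━━━━━━━━━━━━━━━━━━━━━━━━━━┛   
24-01-┗━━━━━━━━━━━━━━━━━━┛N]░┃          
24-01-15 00:00:57.974 [INFO]█┃          


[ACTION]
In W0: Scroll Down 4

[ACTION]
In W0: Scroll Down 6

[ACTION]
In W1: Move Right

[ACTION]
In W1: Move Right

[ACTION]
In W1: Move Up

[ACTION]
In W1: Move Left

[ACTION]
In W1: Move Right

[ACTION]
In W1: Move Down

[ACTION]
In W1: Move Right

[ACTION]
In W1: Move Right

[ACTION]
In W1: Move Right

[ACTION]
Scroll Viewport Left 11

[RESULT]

              ┏━━━━━━━━━━━━━━━━━━┓      
              ┏━━━━━━━━━━━━━━━━━━━━━━━━━
     ┏━━━━━━━━┃ MapNavigator            
     ┃ FileVie┠─────────────────────────
     ┠────────┃..................       
     ┃2024-01-┃..................       
     ┃2024-01-┃..................       
     ┃2024-01-┃....♣.............       
     ┃2024-01-┃...♣.♣........@...       
     ┃2024-01-┃...♣..............       
     ┃2024-01-┃..................       
     ┃2024-01-┃......^...........       
     ┃2024-01-┗━━━━━━━━━━━━━━━━━━━━━━━━━
     ┃2024-01-┗━━━━━━━━━━━━━━━━━━┛N]░┃  
     ┃2024-01-15 00:00:57.974 [INFO]█┃  


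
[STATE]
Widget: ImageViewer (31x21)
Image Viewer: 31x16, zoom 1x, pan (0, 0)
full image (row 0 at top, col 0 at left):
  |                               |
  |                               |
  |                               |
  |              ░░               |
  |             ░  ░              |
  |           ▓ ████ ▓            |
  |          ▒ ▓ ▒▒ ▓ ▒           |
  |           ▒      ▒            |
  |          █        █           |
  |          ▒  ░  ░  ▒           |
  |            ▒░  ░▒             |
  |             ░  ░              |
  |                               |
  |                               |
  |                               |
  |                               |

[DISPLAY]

                               
                               
                               
              ░░               
             ░  ░              
           ▓ ████ ▓            
          ▒ ▓ ▒▒ ▓ ▒           
           ▒      ▒            
          █        █           
          ▒  ░  ░  ▒           
            ▒░  ░▒             
             ░  ░              
                               
                               
                               
                               
                               
                               
                               
                               
                               


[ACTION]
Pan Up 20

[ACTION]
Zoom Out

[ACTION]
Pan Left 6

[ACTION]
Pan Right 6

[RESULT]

                               
                               
                               
        ░░                     
       ░  ░                    
     ▓ ████ ▓                  
    ▒ ▓ ▒▒ ▓ ▒                 
     ▒      ▒                  
    █        █                 
    ▒  ░  ░  ▒                 
      ▒░  ░▒                   
       ░  ░                    
                               
                               
                               
                               
                               
                               
                               
                               
                               


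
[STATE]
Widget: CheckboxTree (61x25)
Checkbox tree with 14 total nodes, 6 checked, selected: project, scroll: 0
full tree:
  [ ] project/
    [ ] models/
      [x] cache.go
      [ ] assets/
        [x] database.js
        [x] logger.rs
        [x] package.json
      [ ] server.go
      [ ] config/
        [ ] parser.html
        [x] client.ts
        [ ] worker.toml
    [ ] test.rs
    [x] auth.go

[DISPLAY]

>[-] project/                                                
   [-] models/                                               
     [x] cache.go                                            
     [x] assets/                                             
       [x] database.js                                       
       [x] logger.rs                                         
       [x] package.json                                      
     [ ] server.go                                           
     [-] config/                                             
       [ ] parser.html                                       
       [x] client.ts                                         
       [ ] worker.toml                                       
   [ ] test.rs                                               
   [x] auth.go                                               
                                                             
                                                             
                                                             
                                                             
                                                             
                                                             
                                                             
                                                             
                                                             
                                                             
                                                             


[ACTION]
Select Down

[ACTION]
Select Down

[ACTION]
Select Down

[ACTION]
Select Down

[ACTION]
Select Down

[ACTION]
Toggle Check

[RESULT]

 [-] project/                                                
   [-] models/                                               
     [x] cache.go                                            
     [-] assets/                                             
       [x] database.js                                       
>      [ ] logger.rs                                         
       [x] package.json                                      
     [ ] server.go                                           
     [-] config/                                             
       [ ] parser.html                                       
       [x] client.ts                                         
       [ ] worker.toml                                       
   [ ] test.rs                                               
   [x] auth.go                                               
                                                             
                                                             
                                                             
                                                             
                                                             
                                                             
                                                             
                                                             
                                                             
                                                             
                                                             


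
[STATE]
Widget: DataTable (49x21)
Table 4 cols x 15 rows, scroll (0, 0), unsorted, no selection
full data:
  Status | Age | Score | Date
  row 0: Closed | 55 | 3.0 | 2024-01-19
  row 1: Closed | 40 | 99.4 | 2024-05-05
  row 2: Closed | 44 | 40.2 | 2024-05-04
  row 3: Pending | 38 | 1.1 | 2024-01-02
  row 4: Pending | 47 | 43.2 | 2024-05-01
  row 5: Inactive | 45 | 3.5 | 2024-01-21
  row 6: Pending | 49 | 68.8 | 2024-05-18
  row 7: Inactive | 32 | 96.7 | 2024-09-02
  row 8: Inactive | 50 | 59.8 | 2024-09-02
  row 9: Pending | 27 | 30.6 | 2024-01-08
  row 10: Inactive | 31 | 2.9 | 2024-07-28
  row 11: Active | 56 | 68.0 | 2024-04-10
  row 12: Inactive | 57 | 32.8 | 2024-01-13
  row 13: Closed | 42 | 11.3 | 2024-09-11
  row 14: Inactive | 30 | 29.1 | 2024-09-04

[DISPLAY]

Status  │Age│Score│Date                          
────────┼───┼─────┼──────────                    
Closed  │55 │3.0  │2024-01-19                    
Closed  │40 │99.4 │2024-05-05                    
Closed  │44 │40.2 │2024-05-04                    
Pending │38 │1.1  │2024-01-02                    
Pending │47 │43.2 │2024-05-01                    
Inactive│45 │3.5  │2024-01-21                    
Pending │49 │68.8 │2024-05-18                    
Inactive│32 │96.7 │2024-09-02                    
Inactive│50 │59.8 │2024-09-02                    
Pending │27 │30.6 │2024-01-08                    
Inactive│31 │2.9  │2024-07-28                    
Active  │56 │68.0 │2024-04-10                    
Inactive│57 │32.8 │2024-01-13                    
Closed  │42 │11.3 │2024-09-11                    
Inactive│30 │29.1 │2024-09-04                    
                                                 
                                                 
                                                 
                                                 


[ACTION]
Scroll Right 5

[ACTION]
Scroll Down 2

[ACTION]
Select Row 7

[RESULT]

Status  │Age│Score│Date                          
────────┼───┼─────┼──────────                    
Closed  │55 │3.0  │2024-01-19                    
Closed  │40 │99.4 │2024-05-05                    
Closed  │44 │40.2 │2024-05-04                    
Pending │38 │1.1  │2024-01-02                    
Pending │47 │43.2 │2024-05-01                    
Inactive│45 │3.5  │2024-01-21                    
Pending │49 │68.8 │2024-05-18                    
>nactive│32 │96.7 │2024-09-02                    
Inactive│50 │59.8 │2024-09-02                    
Pending │27 │30.6 │2024-01-08                    
Inactive│31 │2.9  │2024-07-28                    
Active  │56 │68.0 │2024-04-10                    
Inactive│57 │32.8 │2024-01-13                    
Closed  │42 │11.3 │2024-09-11                    
Inactive│30 │29.1 │2024-09-04                    
                                                 
                                                 
                                                 
                                                 


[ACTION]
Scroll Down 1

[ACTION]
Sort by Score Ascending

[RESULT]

Status  │Age│Scor▲│Date                          
────────┼───┼─────┼──────────                    
Pending │38 │1.1  │2024-01-02                    
Inactive│31 │2.9  │2024-07-28                    
Closed  │55 │3.0  │2024-01-19                    
Inactive│45 │3.5  │2024-01-21                    
Closed  │42 │11.3 │2024-09-11                    
Inactive│30 │29.1 │2024-09-04                    
Pending │27 │30.6 │2024-01-08                    
>nactive│57 │32.8 │2024-01-13                    
Closed  │44 │40.2 │2024-05-04                    
Pending │47 │43.2 │2024-05-01                    
Inactive│50 │59.8 │2024-09-02                    
Active  │56 │68.0 │2024-04-10                    
Pending │49 │68.8 │2024-05-18                    
Inactive│32 │96.7 │2024-09-02                    
Closed  │40 │99.4 │2024-05-05                    
                                                 
                                                 
                                                 
                                                 


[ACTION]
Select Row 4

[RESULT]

Status  │Age│Scor▲│Date                          
────────┼───┼─────┼──────────                    
Pending │38 │1.1  │2024-01-02                    
Inactive│31 │2.9  │2024-07-28                    
Closed  │55 │3.0  │2024-01-19                    
Inactive│45 │3.5  │2024-01-21                    
>losed  │42 │11.3 │2024-09-11                    
Inactive│30 │29.1 │2024-09-04                    
Pending │27 │30.6 │2024-01-08                    
Inactive│57 │32.8 │2024-01-13                    
Closed  │44 │40.2 │2024-05-04                    
Pending │47 │43.2 │2024-05-01                    
Inactive│50 │59.8 │2024-09-02                    
Active  │56 │68.0 │2024-04-10                    
Pending │49 │68.8 │2024-05-18                    
Inactive│32 │96.7 │2024-09-02                    
Closed  │40 │99.4 │2024-05-05                    
                                                 
                                                 
                                                 
                                                 


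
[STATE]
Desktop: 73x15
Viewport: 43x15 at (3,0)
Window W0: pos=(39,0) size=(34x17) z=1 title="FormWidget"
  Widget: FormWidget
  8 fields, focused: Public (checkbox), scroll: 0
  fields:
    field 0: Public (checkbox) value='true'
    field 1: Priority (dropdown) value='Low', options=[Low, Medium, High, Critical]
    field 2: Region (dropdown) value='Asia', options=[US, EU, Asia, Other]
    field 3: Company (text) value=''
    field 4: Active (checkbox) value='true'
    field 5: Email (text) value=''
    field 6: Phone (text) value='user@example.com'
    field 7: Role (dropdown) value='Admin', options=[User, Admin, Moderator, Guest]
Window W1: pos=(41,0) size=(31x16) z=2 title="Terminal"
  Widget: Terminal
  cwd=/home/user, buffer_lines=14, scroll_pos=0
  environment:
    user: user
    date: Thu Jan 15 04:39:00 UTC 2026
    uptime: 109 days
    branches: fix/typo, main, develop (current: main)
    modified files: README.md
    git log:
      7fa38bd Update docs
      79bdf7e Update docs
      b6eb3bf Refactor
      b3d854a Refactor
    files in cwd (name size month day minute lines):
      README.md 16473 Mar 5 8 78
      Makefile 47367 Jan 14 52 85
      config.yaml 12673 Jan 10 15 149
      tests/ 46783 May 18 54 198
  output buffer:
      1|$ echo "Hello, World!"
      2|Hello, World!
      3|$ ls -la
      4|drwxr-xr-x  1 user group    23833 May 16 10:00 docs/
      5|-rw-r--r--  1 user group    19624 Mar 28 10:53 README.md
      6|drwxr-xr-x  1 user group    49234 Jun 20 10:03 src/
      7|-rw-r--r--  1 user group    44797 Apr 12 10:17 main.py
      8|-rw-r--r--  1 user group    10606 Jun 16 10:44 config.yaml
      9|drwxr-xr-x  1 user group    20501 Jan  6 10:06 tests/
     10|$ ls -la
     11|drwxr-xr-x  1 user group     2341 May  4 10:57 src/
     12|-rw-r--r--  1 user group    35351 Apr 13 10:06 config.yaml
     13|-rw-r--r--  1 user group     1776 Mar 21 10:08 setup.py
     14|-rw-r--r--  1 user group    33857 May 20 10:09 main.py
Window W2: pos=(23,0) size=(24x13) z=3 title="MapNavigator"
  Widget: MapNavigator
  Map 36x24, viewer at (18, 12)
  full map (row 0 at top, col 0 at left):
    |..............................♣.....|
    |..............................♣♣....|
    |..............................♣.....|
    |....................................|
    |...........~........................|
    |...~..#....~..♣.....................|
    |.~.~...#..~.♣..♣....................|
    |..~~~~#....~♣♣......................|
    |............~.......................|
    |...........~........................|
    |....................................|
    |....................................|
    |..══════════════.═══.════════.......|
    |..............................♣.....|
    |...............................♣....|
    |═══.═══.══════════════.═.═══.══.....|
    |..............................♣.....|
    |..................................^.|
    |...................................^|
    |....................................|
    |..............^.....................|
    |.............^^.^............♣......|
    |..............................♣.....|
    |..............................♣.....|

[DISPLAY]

                    ┏━━━━━━━━━━━━━━━━━━━━━━
                    ┃ MapNavigator         
                    ┠──────────────────────
                    ┃.....~................
                    ┃....~.................
                    ┃......................
                    ┃......................
                    ┃═════════.═@═.════════
                    ┃......................
                    ┃......................
                    ┃.══════════════.═.═══.
                    ┃......................
                    ┗━━━━━━━━━━━━━━━━━━━━━━
                                    ┃ ┃drwx
                                    ┃ ┃-rw-


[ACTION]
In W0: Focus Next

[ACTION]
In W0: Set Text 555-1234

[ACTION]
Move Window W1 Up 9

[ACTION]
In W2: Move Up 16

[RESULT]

                    ┏━━━━━━━━━━━━━━━━━━━━━━
                    ┃ MapNavigator         
                    ┠──────────────────────
                    ┃                      
                    ┃                      
                    ┃                      
                    ┃                      
                    ┃...........@..........
                    ┃......................
                    ┃......................
                    ┃......................
                    ┃....~.................
                    ┗━━━━━━━━━━━━━━━━━━━━━━
                                    ┃ ┃drwx
                                    ┃ ┃-rw-


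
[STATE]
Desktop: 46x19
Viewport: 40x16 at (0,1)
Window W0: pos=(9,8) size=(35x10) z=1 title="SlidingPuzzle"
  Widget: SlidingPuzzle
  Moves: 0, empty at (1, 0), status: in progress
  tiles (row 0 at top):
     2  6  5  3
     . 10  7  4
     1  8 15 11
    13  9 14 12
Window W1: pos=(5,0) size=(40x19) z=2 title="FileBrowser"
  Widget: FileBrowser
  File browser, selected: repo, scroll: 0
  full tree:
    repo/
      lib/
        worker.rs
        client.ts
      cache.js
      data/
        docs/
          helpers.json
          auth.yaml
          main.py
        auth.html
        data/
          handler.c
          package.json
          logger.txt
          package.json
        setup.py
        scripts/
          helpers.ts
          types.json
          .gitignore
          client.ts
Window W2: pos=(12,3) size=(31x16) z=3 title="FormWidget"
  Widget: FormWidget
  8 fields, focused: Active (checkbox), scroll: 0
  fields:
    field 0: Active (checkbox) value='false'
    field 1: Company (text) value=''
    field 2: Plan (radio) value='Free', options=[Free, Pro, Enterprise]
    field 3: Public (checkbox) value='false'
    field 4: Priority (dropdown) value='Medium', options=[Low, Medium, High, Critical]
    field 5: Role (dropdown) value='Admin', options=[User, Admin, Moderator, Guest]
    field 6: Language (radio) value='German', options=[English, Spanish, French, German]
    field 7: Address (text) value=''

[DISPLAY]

     ┃ FileBrowser                      
     ┠──────────────────────────────────
     ┃> [-] ┏━━━━━━━━━━━━━━━━━━━━━━━━━━━
     ┃    [+┃ FormWidget                
     ┃    ca┠───────────────────────────
     ┃    [+┃> Active:     [ ]          
     ┃      ┃  Company:    [            
     ┃      ┃  Plan:       (●) Free  ( )
     ┃      ┃  Public:     [ ]          
     ┃      ┃  Priority:   [Medium      
     ┃      ┃  Role:       [Admin       
     ┃      ┃  Language:   ( ) English  
     ┃      ┃  Address:    [            
     ┃      ┃                           
     ┃      ┃                           
     ┃      ┃                           


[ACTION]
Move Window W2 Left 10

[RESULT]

     ┃ FileBrowser                      
     ┠──────────────────────────────────
  ┏━━━━━━━━━━━━━━━━━━━━━━━━━━━━━┓       
  ┃ FormWidget                  ┃       
  ┠─────────────────────────────┨       
  ┃> Active:     [ ]            ┃       
  ┃  Company:    [             ]┃       
  ┃  Plan:       (●) Free  ( ) P┃       
  ┃  Public:     [ ]            ┃       
  ┃  Priority:   [Medium      ▼]┃       
  ┃  Role:       [Admin       ▼]┃       
  ┃  Language:   ( ) English  ( ┃       
  ┃  Address:    [             ]┃       
  ┃                             ┃       
  ┃                             ┃       
  ┃                             ┃       


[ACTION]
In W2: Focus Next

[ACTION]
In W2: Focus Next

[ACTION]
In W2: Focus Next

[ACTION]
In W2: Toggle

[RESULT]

     ┃ FileBrowser                      
     ┠──────────────────────────────────
  ┏━━━━━━━━━━━━━━━━━━━━━━━━━━━━━┓       
  ┃ FormWidget                  ┃       
  ┠─────────────────────────────┨       
  ┃  Active:     [ ]            ┃       
  ┃  Company:    [             ]┃       
  ┃  Plan:       (●) Free  ( ) P┃       
  ┃> Public:     [x]            ┃       
  ┃  Priority:   [Medium      ▼]┃       
  ┃  Role:       [Admin       ▼]┃       
  ┃  Language:   ( ) English  ( ┃       
  ┃  Address:    [             ]┃       
  ┃                             ┃       
  ┃                             ┃       
  ┃                             ┃       


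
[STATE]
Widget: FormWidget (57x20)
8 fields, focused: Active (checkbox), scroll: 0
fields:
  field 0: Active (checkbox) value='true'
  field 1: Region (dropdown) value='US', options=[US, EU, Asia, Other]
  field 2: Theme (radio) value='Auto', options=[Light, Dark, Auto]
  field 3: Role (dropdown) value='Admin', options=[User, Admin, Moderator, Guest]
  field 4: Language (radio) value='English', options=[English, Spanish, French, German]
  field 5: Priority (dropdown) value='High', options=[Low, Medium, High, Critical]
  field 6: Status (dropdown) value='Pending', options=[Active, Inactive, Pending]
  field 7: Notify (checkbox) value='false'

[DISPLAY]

> Active:     [x]                                        
  Region:     [US                                      ▼]
  Theme:      ( ) Light  ( ) Dark  (●) Auto              
  Role:       [Admin                                   ▼]
  Language:   (●) English  ( ) Spanish  ( ) French  ( ) G
  Priority:   [High                                    ▼]
  Status:     [Pending                                 ▼]
  Notify:     [ ]                                        
                                                         
                                                         
                                                         
                                                         
                                                         
                                                         
                                                         
                                                         
                                                         
                                                         
                                                         
                                                         


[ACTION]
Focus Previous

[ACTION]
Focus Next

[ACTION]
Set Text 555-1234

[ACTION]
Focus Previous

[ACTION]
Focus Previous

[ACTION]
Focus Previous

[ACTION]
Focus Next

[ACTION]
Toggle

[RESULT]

  Active:     [x]                                        
  Region:     [US                                      ▼]
  Theme:      ( ) Light  ( ) Dark  (●) Auto              
  Role:       [Admin                                   ▼]
  Language:   (●) English  ( ) Spanish  ( ) French  ( ) G
  Priority:   [High                                    ▼]
> Status:     [Pending                                 ▼]
  Notify:     [ ]                                        
                                                         
                                                         
                                                         
                                                         
                                                         
                                                         
                                                         
                                                         
                                                         
                                                         
                                                         
                                                         


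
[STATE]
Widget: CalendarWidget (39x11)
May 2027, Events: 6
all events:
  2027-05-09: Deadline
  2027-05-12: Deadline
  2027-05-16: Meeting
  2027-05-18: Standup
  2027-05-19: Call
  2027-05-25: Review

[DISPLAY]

                May 2027               
Mo Tu We Th Fr Sa Su                   
                1  2                   
 3  4  5  6  7  8  9*                  
10 11 12* 13 14 15 16*                 
17 18* 19* 20 21 22 23                 
24 25* 26 27 28 29 30                  
31                                     
                                       
                                       
                                       


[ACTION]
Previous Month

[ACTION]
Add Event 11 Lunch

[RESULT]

               April 2027              
Mo Tu We Th Fr Sa Su                   
          1  2  3  4                   
 5  6  7  8  9 10 11*                  
12 13 14 15 16 17 18                   
19 20 21 22 23 24 25                   
26 27 28 29 30                         
                                       
                                       
                                       
                                       


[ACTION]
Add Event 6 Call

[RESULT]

               April 2027              
Mo Tu We Th Fr Sa Su                   
          1  2  3  4                   
 5  6*  7  8  9 10 11*                 
12 13 14 15 16 17 18                   
19 20 21 22 23 24 25                   
26 27 28 29 30                         
                                       
                                       
                                       
                                       


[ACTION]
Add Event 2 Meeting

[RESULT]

               April 2027              
Mo Tu We Th Fr Sa Su                   
          1  2*  3  4                  
 5  6*  7  8  9 10 11*                 
12 13 14 15 16 17 18                   
19 20 21 22 23 24 25                   
26 27 28 29 30                         
                                       
                                       
                                       
                                       


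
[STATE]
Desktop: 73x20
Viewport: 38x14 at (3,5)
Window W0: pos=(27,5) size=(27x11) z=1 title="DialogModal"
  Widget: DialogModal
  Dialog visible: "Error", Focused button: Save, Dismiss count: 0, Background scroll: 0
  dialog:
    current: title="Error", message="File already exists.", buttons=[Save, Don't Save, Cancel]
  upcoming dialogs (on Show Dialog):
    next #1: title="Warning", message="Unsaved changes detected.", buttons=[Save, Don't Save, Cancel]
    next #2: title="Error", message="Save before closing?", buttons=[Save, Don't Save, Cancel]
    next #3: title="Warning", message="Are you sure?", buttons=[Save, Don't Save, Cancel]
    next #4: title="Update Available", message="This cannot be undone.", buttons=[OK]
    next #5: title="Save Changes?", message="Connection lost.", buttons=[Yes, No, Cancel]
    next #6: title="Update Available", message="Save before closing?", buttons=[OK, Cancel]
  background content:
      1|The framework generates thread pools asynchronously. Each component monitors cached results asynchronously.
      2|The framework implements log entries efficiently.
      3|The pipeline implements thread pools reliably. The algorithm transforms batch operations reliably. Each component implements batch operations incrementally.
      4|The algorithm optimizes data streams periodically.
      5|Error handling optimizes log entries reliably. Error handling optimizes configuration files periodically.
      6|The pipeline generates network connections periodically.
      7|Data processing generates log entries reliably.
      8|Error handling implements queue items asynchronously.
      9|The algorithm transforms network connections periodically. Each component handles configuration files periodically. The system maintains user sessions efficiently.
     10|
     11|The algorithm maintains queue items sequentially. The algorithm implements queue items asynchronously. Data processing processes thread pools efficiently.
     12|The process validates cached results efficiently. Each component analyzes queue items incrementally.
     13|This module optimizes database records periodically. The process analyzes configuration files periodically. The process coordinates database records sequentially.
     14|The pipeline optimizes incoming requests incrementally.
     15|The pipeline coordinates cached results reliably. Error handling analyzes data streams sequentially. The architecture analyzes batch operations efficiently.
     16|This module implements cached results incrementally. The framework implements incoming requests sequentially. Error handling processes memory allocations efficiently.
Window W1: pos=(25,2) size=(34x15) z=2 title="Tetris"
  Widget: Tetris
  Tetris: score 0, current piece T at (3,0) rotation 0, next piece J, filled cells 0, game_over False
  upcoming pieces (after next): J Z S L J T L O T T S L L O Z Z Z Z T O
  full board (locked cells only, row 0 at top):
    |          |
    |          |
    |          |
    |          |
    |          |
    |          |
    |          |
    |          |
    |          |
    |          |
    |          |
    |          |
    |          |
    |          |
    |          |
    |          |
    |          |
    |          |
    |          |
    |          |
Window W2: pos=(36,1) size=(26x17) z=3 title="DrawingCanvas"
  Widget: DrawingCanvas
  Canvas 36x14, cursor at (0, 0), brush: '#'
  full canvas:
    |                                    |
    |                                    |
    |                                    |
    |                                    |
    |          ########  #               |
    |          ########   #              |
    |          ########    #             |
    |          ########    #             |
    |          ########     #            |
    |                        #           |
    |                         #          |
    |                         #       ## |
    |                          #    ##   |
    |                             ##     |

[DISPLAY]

                      ┃          ┃    
                      ┃          ┃    
                      ┃          ┃    
                      ┃          ┃    
                      ┃          ┃    
                      ┃          ┃    
                      ┃          ┃    
                      ┃          ┃    
                      ┃          ┃    
                      ┃          ┃    
                      ┃          ┃    
                      ┗━━━━━━━━━━┃    
                                 ┗━━━━
                                      


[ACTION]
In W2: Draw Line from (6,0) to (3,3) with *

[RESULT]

                      ┃          ┃    
                      ┃          ┃    
                      ┃          ┃   *
                      ┃          ┃  * 
                      ┃          ┃ *  
                      ┃          ┃*   
                      ┃          ┃    
                      ┃          ┃    
                      ┃          ┃    
                      ┃          ┃    
                      ┃          ┃    
                      ┗━━━━━━━━━━┃    
                                 ┗━━━━
                                      


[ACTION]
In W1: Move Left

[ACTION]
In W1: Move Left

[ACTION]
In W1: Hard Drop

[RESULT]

                      ┃          ┃    
                      ┃          ┃    
                      ┃          ┃   *
                      ┃          ┃  * 
                      ┃          ┃ *  
                      ┃          ┃*   
                      ┃          ┃    
                      ┃          ┃    
                      ┃          ┃    
                      ┃  ▒       ┃    
                      ┃ ▒▒▒      ┃    
                      ┗━━━━━━━━━━┃    
                                 ┗━━━━
                                      


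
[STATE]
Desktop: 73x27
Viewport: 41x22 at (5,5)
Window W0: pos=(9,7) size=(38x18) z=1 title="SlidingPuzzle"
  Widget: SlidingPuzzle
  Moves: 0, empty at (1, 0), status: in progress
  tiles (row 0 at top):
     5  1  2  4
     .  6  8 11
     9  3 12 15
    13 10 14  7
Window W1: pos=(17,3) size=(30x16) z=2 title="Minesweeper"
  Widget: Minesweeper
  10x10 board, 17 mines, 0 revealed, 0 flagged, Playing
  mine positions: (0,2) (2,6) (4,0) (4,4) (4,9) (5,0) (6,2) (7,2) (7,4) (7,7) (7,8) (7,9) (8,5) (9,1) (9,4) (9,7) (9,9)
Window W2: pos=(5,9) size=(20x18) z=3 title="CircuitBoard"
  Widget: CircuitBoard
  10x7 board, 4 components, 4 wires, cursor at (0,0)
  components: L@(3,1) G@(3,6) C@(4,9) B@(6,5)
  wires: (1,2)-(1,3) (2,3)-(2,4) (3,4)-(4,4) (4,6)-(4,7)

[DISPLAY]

            ┠────────────────────────────
            ┃■■■■■■■■■■                  
    ┏━━━━━━━┃■■■■■■■■■■                  
    ┃ Slidin┃■■■■■■■■■■                  
┏━━━━━━━━━━━━━━━━━━┓■■■                  
┃ CircuitBoard     ┃■■■                  
┠──────────────────┨■■■                  
┃   0 1 2 3 4 5 6 7┃■■■                  
┃0  [.]            ┃■■■                  
┃                  ┃■■■                  
┃1           · ─ · ┃■■■                  
┃                  ┃                     
┃2               · ┃                     
┃                  ┃━━━━━━━━━━━━━━━━━━━━━
┃3       L         ┃                     
┃                  ┃                     
┃4                 ┃                     
┃                  ┃                     
┃5                 ┃                     
┃                  ┃━━━━━━━━━━━━━━━━━━━━━
┃6                 ┃                     
┗━━━━━━━━━━━━━━━━━━┛                     


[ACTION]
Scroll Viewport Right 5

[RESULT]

       ┠────────────────────────────┨    
       ┃■■■■■■■■■■                  ┃    
━━━━━━━┃■■■■■■■■■■                  ┃    
 Slidin┃■■■■■■■■■■                  ┃    
━━━━━━━━━━━━━━┓■■■                  ┃    
cuitBoard     ┃■■■                  ┃    
──────────────┨■■■                  ┃    
 1 2 3 4 5 6 7┃■■■                  ┃    
.]            ┃■■■                  ┃    
              ┃■■■                  ┃    
        · ─ · ┃■■■                  ┃    
              ┃                     ┃    
            · ┃                     ┃    
              ┃━━━━━━━━━━━━━━━━━━━━━┛    
    L         ┃                     ┃    
              ┃                     ┃    
              ┃                     ┃    
              ┃                     ┃    
              ┃                     ┃    
              ┃━━━━━━━━━━━━━━━━━━━━━┛    
              ┃                          
━━━━━━━━━━━━━━┛                          


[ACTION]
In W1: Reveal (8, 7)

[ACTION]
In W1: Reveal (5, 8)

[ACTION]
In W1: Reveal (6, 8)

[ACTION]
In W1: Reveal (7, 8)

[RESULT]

       ┠────────────────────────────┨    
       ┃■■✹■■■■■■■                  ┃    
━━━━━━━┃■■■■■■■■■■                  ┃    
 Slidin┃■■■■■■✹■■■                  ┃    
━━━━━━━━━━━━━━┓■■■                  ┃    
cuitBoard     ┃■■✹                  ┃    
──────────────┨■1■                  ┃    
 1 2 3 4 5 6 7┃■3■                  ┃    
.]            ┃✹✹✹                  ┃    
              ┃3■■                  ┃    
        · ─ · ┃✹■✹                  ┃    
              ┃                     ┃    
            · ┃                     ┃    
              ┃━━━━━━━━━━━━━━━━━━━━━┛    
    L         ┃                     ┃    
              ┃                     ┃    
              ┃                     ┃    
              ┃                     ┃    
              ┃                     ┃    
              ┃━━━━━━━━━━━━━━━━━━━━━┛    
              ┃                          
━━━━━━━━━━━━━━┛                          
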